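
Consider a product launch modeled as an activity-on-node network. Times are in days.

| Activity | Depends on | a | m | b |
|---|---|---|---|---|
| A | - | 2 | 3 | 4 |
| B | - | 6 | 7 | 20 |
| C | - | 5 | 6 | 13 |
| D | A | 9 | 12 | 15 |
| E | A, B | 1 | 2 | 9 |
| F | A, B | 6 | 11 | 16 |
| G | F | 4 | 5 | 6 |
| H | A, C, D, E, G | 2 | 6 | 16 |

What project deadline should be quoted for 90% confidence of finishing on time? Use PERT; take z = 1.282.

te_A = (2 + 4·3 + 4)/6 = 18/6 = 3; σ²_A = ((4−2)/6)² = 0.111
te_B = (6 + 4·7 + 20)/6 = 54/6 = 9; σ²_B = ((20−6)/6)² = 5.444
te_C = (5 + 4·6 + 13)/6 = 42/6 = 7; σ²_C = ((13−5)/6)² = 1.778
te_D = (9 + 4·12 + 15)/6 = 72/6 = 12; σ²_D = ((15−9)/6)² = 1.000
te_E = (1 + 4·2 + 9)/6 = 18/6 = 3; σ²_E = ((9−1)/6)² = 1.778
te_F = (6 + 4·11 + 16)/6 = 66/6 = 11; σ²_F = ((16−6)/6)² = 2.778
te_G = (4 + 4·5 + 6)/6 = 30/6 = 5; σ²_G = ((6−4)/6)² = 0.111
te_H = (2 + 4·6 + 16)/6 = 42/6 = 7; σ²_H = ((16−2)/6)² = 5.444

Forward pass:
ES_A = 0; EF_A = 3
ES_B = 0; EF_B = 9
ES_C = 0; EF_C = 7
ES_D = 3; EF_D = 3+12 = 15
ES_E = max(EF_A=3, EF_B=9) = 9; EF_E = 9+3 = 12
ES_F = max(EF_A=3, EF_B=9) = 9; EF_F = 9+11 = 20
ES_G = 20; EF_G = 20+5 = 25
ES_H = max(EF_A=3, EF_C=7, EF_D=15, EF_E=12, EF_G=25) = 25; EF_H = 25+7 = 32
Expected project duration μ = 32 days. Critical path: B → F → G → H.

Variance along critical path = 5.444 + 2.778 + 0.111 + 5.444 = 13.778; σ = 3.712 days.
D = μ + z·σ = 32 + 1.282·3.712 = 36.8 days

36.8 days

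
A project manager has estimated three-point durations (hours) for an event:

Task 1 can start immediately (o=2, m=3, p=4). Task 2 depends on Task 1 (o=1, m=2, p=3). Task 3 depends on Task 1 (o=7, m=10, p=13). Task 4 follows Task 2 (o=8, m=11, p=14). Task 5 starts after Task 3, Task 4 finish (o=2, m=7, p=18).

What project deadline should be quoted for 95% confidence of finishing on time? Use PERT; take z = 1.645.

te_Task 1 = (2 + 4·3 + 4)/6 = 18/6 = 3; σ²_Task 1 = ((4−2)/6)² = 0.111
te_Task 2 = (1 + 4·2 + 3)/6 = 12/6 = 2; σ²_Task 2 = ((3−1)/6)² = 0.111
te_Task 3 = (7 + 4·10 + 13)/6 = 60/6 = 10; σ²_Task 3 = ((13−7)/6)² = 1.000
te_Task 4 = (8 + 4·11 + 14)/6 = 66/6 = 11; σ²_Task 4 = ((14−8)/6)² = 1.000
te_Task 5 = (2 + 4·7 + 18)/6 = 48/6 = 8; σ²_Task 5 = ((18−2)/6)² = 7.111

Forward pass:
ES_Task 1 = 0; EF_Task 1 = 3
ES_Task 2 = 3; EF_Task 2 = 3+2 = 5
ES_Task 3 = 3; EF_Task 3 = 3+10 = 13
ES_Task 4 = 5; EF_Task 4 = 5+11 = 16
ES_Task 5 = max(EF_Task 3=13, EF_Task 4=16) = 16; EF_Task 5 = 16+8 = 24
Expected project duration μ = 24 hours. Critical path: Task 1 → Task 2 → Task 4 → Task 5.

Variance along critical path = 0.111 + 0.111 + 1.000 + 7.111 = 8.333; σ = 2.887 hours.
D = μ + z·σ = 24 + 1.645·2.887 = 28.7 hours

28.7 hours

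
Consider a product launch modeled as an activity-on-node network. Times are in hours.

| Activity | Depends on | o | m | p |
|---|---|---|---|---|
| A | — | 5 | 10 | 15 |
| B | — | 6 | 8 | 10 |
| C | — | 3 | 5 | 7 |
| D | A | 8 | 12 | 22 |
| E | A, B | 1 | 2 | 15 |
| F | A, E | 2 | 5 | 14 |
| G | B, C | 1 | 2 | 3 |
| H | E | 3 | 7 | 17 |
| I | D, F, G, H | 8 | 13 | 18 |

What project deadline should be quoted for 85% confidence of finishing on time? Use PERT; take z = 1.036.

39.4 hours

te_A = (5 + 4·10 + 15)/6 = 60/6 = 10; σ²_A = ((15−5)/6)² = 2.778
te_B = (6 + 4·8 + 10)/6 = 48/6 = 8; σ²_B = ((10−6)/6)² = 0.444
te_C = (3 + 4·5 + 7)/6 = 30/6 = 5; σ²_C = ((7−3)/6)² = 0.444
te_D = (8 + 4·12 + 22)/6 = 78/6 = 13; σ²_D = ((22−8)/6)² = 5.444
te_E = (1 + 4·2 + 15)/6 = 24/6 = 4; σ²_E = ((15−1)/6)² = 5.444
te_F = (2 + 4·5 + 14)/6 = 36/6 = 6; σ²_F = ((14−2)/6)² = 4.000
te_G = (1 + 4·2 + 3)/6 = 12/6 = 2; σ²_G = ((3−1)/6)² = 0.111
te_H = (3 + 4·7 + 17)/6 = 48/6 = 8; σ²_H = ((17−3)/6)² = 5.444
te_I = (8 + 4·13 + 18)/6 = 78/6 = 13; σ²_I = ((18−8)/6)² = 2.778

Forward pass:
ES_A = 0; EF_A = 10
ES_B = 0; EF_B = 8
ES_C = 0; EF_C = 5
ES_D = 10; EF_D = 10+13 = 23
ES_E = max(EF_A=10, EF_B=8) = 10; EF_E = 10+4 = 14
ES_F = max(EF_A=10, EF_E=14) = 14; EF_F = 14+6 = 20
ES_G = max(EF_B=8, EF_C=5) = 8; EF_G = 8+2 = 10
ES_H = 14; EF_H = 14+8 = 22
ES_I = max(EF_D=23, EF_F=20, EF_G=10, EF_H=22) = 23; EF_I = 23+13 = 36
Expected project duration μ = 36 hours. Critical path: A → D → I.

Variance along critical path = 2.778 + 5.444 + 2.778 = 11.000; σ = 3.317 hours.
D = μ + z·σ = 36 + 1.036·3.317 = 39.4 hours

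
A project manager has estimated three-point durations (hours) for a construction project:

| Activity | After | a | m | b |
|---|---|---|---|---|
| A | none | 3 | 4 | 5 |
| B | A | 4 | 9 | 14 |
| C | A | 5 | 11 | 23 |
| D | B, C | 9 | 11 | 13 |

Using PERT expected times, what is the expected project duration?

te_A = (3 + 4·4 + 5)/6 = 24/6 = 4
te_B = (4 + 4·9 + 14)/6 = 54/6 = 9
te_C = (5 + 4·11 + 23)/6 = 72/6 = 12
te_D = (9 + 4·11 + 13)/6 = 66/6 = 11

Forward pass:
ES_A = 0; EF_A = 4
ES_B = 4; EF_B = 4+9 = 13
ES_C = 4; EF_C = 4+12 = 16
ES_D = max(EF_B=13, EF_C=16) = 16; EF_D = 16+11 = 27
Expected project duration μ = 27 hours. Critical path: A → C → D.

27 hours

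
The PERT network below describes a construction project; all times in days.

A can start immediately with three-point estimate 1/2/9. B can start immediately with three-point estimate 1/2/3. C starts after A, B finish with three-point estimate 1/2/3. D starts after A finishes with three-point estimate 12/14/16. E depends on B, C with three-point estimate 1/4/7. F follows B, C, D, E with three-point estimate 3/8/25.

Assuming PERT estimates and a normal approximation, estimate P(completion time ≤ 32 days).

0.897

te_A = (1 + 4·2 + 9)/6 = 18/6 = 3; σ²_A = ((9−1)/6)² = 1.778
te_B = (1 + 4·2 + 3)/6 = 12/6 = 2; σ²_B = ((3−1)/6)² = 0.111
te_C = (1 + 4·2 + 3)/6 = 12/6 = 2; σ²_C = ((3−1)/6)² = 0.111
te_D = (12 + 4·14 + 16)/6 = 84/6 = 14; σ²_D = ((16−12)/6)² = 0.444
te_E = (1 + 4·4 + 7)/6 = 24/6 = 4; σ²_E = ((7−1)/6)² = 1.000
te_F = (3 + 4·8 + 25)/6 = 60/6 = 10; σ²_F = ((25−3)/6)² = 13.444

Forward pass:
ES_A = 0; EF_A = 3
ES_B = 0; EF_B = 2
ES_C = max(EF_A=3, EF_B=2) = 3; EF_C = 3+2 = 5
ES_D = 3; EF_D = 3+14 = 17
ES_E = max(EF_B=2, EF_C=5) = 5; EF_E = 5+4 = 9
ES_F = max(EF_B=2, EF_C=5, EF_D=17, EF_E=9) = 17; EF_F = 17+10 = 27
Expected project duration μ = 27 days. Critical path: A → D → F.

Variance along critical path = 1.778 + 0.444 + 13.444 = 15.667; σ = √15.667 = 3.958 days.
Z = (32 − 27) / 3.958 = 1.263
P(T ≤ 32) = Φ(1.263) ≈ 0.897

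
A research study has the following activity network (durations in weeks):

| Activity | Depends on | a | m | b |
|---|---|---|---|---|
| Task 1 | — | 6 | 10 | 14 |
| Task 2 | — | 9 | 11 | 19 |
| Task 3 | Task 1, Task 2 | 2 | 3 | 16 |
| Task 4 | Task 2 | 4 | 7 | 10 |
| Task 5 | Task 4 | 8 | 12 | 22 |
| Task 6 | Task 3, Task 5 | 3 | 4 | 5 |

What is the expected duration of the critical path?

te_Task 1 = (6 + 4·10 + 14)/6 = 60/6 = 10
te_Task 2 = (9 + 4·11 + 19)/6 = 72/6 = 12
te_Task 3 = (2 + 4·3 + 16)/6 = 30/6 = 5
te_Task 4 = (4 + 4·7 + 10)/6 = 42/6 = 7
te_Task 5 = (8 + 4·12 + 22)/6 = 78/6 = 13
te_Task 6 = (3 + 4·4 + 5)/6 = 24/6 = 4

Forward pass:
ES_Task 1 = 0; EF_Task 1 = 10
ES_Task 2 = 0; EF_Task 2 = 12
ES_Task 3 = max(EF_Task 1=10, EF_Task 2=12) = 12; EF_Task 3 = 12+5 = 17
ES_Task 4 = 12; EF_Task 4 = 12+7 = 19
ES_Task 5 = 19; EF_Task 5 = 19+13 = 32
ES_Task 6 = max(EF_Task 3=17, EF_Task 5=32) = 32; EF_Task 6 = 32+4 = 36
Expected project duration μ = 36 weeks. Critical path: Task 2 → Task 4 → Task 5 → Task 6.

36 weeks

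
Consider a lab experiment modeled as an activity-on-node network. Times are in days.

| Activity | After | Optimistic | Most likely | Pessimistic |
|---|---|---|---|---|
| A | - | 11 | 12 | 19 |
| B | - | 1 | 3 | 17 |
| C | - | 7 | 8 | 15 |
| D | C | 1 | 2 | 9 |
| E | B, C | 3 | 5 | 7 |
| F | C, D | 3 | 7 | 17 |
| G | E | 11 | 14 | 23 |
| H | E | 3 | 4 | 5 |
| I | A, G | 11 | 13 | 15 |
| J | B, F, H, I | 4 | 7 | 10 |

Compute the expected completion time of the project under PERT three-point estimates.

te_A = (11 + 4·12 + 19)/6 = 78/6 = 13
te_B = (1 + 4·3 + 17)/6 = 30/6 = 5
te_C = (7 + 4·8 + 15)/6 = 54/6 = 9
te_D = (1 + 4·2 + 9)/6 = 18/6 = 3
te_E = (3 + 4·5 + 7)/6 = 30/6 = 5
te_F = (3 + 4·7 + 17)/6 = 48/6 = 8
te_G = (11 + 4·14 + 23)/6 = 90/6 = 15
te_H = (3 + 4·4 + 5)/6 = 24/6 = 4
te_I = (11 + 4·13 + 15)/6 = 78/6 = 13
te_J = (4 + 4·7 + 10)/6 = 42/6 = 7

Forward pass:
ES_A = 0; EF_A = 13
ES_B = 0; EF_B = 5
ES_C = 0; EF_C = 9
ES_D = 9; EF_D = 9+3 = 12
ES_E = max(EF_B=5, EF_C=9) = 9; EF_E = 9+5 = 14
ES_F = max(EF_C=9, EF_D=12) = 12; EF_F = 12+8 = 20
ES_G = 14; EF_G = 14+15 = 29
ES_H = 14; EF_H = 14+4 = 18
ES_I = max(EF_A=13, EF_G=29) = 29; EF_I = 29+13 = 42
ES_J = max(EF_B=5, EF_F=20, EF_H=18, EF_I=42) = 42; EF_J = 42+7 = 49
Expected project duration μ = 49 days. Critical path: C → E → G → I → J.

49 days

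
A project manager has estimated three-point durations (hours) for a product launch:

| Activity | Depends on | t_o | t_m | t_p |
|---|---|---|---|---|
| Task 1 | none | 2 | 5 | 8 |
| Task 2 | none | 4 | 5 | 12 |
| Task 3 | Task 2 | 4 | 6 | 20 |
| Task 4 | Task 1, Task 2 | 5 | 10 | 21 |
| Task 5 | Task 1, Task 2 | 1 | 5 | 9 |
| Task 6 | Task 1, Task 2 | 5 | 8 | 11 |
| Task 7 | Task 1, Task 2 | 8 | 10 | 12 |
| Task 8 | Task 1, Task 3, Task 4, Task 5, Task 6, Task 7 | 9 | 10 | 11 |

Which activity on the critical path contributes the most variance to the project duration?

te_Task 1 = (2 + 4·5 + 8)/6 = 30/6 = 5; σ²_Task 1 = ((8−2)/6)² = 1.000
te_Task 2 = (4 + 4·5 + 12)/6 = 36/6 = 6; σ²_Task 2 = ((12−4)/6)² = 1.778
te_Task 3 = (4 + 4·6 + 20)/6 = 48/6 = 8; σ²_Task 3 = ((20−4)/6)² = 7.111
te_Task 4 = (5 + 4·10 + 21)/6 = 66/6 = 11; σ²_Task 4 = ((21−5)/6)² = 7.111
te_Task 5 = (1 + 4·5 + 9)/6 = 30/6 = 5; σ²_Task 5 = ((9−1)/6)² = 1.778
te_Task 6 = (5 + 4·8 + 11)/6 = 48/6 = 8; σ²_Task 6 = ((11−5)/6)² = 1.000
te_Task 7 = (8 + 4·10 + 12)/6 = 60/6 = 10; σ²_Task 7 = ((12−8)/6)² = 0.444
te_Task 8 = (9 + 4·10 + 11)/6 = 60/6 = 10; σ²_Task 8 = ((11−9)/6)² = 0.111

Forward pass:
ES_Task 1 = 0; EF_Task 1 = 5
ES_Task 2 = 0; EF_Task 2 = 6
ES_Task 3 = 6; EF_Task 3 = 6+8 = 14
ES_Task 4 = max(EF_Task 1=5, EF_Task 2=6) = 6; EF_Task 4 = 6+11 = 17
ES_Task 5 = max(EF_Task 1=5, EF_Task 2=6) = 6; EF_Task 5 = 6+5 = 11
ES_Task 6 = max(EF_Task 1=5, EF_Task 2=6) = 6; EF_Task 6 = 6+8 = 14
ES_Task 7 = max(EF_Task 1=5, EF_Task 2=6) = 6; EF_Task 7 = 6+10 = 16
ES_Task 8 = max(EF_Task 1=5, EF_Task 3=14, EF_Task 4=17, EF_Task 5=11, EF_Task 6=14, EF_Task 7=16) = 17; EF_Task 8 = 17+10 = 27
Expected project duration μ = 27 hours. Critical path: Task 2 → Task 4 → Task 8.

Variances on critical path: σ²_Task 2=1.778, σ²_Task 4=7.111, σ²_Task 8=0.111.
Largest is σ²_Task 4 = 7.111.

Task 4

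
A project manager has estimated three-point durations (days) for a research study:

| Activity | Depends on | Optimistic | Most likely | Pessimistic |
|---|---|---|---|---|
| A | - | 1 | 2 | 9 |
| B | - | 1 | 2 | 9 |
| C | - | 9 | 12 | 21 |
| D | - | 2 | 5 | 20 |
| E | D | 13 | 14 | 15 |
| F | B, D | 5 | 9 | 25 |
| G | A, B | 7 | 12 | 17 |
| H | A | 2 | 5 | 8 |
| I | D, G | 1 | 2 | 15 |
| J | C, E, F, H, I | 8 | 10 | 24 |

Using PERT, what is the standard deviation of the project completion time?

te_A = (1 + 4·2 + 9)/6 = 18/6 = 3; σ²_A = ((9−1)/6)² = 1.778
te_B = (1 + 4·2 + 9)/6 = 18/6 = 3; σ²_B = ((9−1)/6)² = 1.778
te_C = (9 + 4·12 + 21)/6 = 78/6 = 13; σ²_C = ((21−9)/6)² = 4.000
te_D = (2 + 4·5 + 20)/6 = 42/6 = 7; σ²_D = ((20−2)/6)² = 9.000
te_E = (13 + 4·14 + 15)/6 = 84/6 = 14; σ²_E = ((15−13)/6)² = 0.111
te_F = (5 + 4·9 + 25)/6 = 66/6 = 11; σ²_F = ((25−5)/6)² = 11.111
te_G = (7 + 4·12 + 17)/6 = 72/6 = 12; σ²_G = ((17−7)/6)² = 2.778
te_H = (2 + 4·5 + 8)/6 = 30/6 = 5; σ²_H = ((8−2)/6)² = 1.000
te_I = (1 + 4·2 + 15)/6 = 24/6 = 4; σ²_I = ((15−1)/6)² = 5.444
te_J = (8 + 4·10 + 24)/6 = 72/6 = 12; σ²_J = ((24−8)/6)² = 7.111

Forward pass:
ES_A = 0; EF_A = 3
ES_B = 0; EF_B = 3
ES_C = 0; EF_C = 13
ES_D = 0; EF_D = 7
ES_E = 7; EF_E = 7+14 = 21
ES_F = max(EF_B=3, EF_D=7) = 7; EF_F = 7+11 = 18
ES_G = max(EF_A=3, EF_B=3) = 3; EF_G = 3+12 = 15
ES_H = 3; EF_H = 3+5 = 8
ES_I = max(EF_D=7, EF_G=15) = 15; EF_I = 15+4 = 19
ES_J = max(EF_C=13, EF_E=21, EF_F=18, EF_H=8, EF_I=19) = 21; EF_J = 21+12 = 33
Expected project duration μ = 33 days. Critical path: D → E → J.

Variance along critical path = 9.000 + 0.111 + 7.111 = 16.222
σ = √16.222 = 4.028 days

4.03 days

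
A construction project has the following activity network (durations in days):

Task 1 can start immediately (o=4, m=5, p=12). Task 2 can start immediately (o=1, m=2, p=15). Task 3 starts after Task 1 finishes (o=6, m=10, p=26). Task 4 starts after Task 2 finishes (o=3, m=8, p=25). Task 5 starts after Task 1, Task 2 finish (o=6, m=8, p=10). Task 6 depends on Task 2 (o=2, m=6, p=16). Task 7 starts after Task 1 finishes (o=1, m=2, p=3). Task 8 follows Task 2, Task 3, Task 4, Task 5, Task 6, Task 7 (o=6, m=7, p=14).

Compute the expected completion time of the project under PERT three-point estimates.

26 days

te_Task 1 = (4 + 4·5 + 12)/6 = 36/6 = 6
te_Task 2 = (1 + 4·2 + 15)/6 = 24/6 = 4
te_Task 3 = (6 + 4·10 + 26)/6 = 72/6 = 12
te_Task 4 = (3 + 4·8 + 25)/6 = 60/6 = 10
te_Task 5 = (6 + 4·8 + 10)/6 = 48/6 = 8
te_Task 6 = (2 + 4·6 + 16)/6 = 42/6 = 7
te_Task 7 = (1 + 4·2 + 3)/6 = 12/6 = 2
te_Task 8 = (6 + 4·7 + 14)/6 = 48/6 = 8

Forward pass:
ES_Task 1 = 0; EF_Task 1 = 6
ES_Task 2 = 0; EF_Task 2 = 4
ES_Task 3 = 6; EF_Task 3 = 6+12 = 18
ES_Task 4 = 4; EF_Task 4 = 4+10 = 14
ES_Task 5 = max(EF_Task 1=6, EF_Task 2=4) = 6; EF_Task 5 = 6+8 = 14
ES_Task 6 = 4; EF_Task 6 = 4+7 = 11
ES_Task 7 = 6; EF_Task 7 = 6+2 = 8
ES_Task 8 = max(EF_Task 2=4, EF_Task 3=18, EF_Task 4=14, EF_Task 5=14, EF_Task 6=11, EF_Task 7=8) = 18; EF_Task 8 = 18+8 = 26
Expected project duration μ = 26 days. Critical path: Task 1 → Task 3 → Task 8.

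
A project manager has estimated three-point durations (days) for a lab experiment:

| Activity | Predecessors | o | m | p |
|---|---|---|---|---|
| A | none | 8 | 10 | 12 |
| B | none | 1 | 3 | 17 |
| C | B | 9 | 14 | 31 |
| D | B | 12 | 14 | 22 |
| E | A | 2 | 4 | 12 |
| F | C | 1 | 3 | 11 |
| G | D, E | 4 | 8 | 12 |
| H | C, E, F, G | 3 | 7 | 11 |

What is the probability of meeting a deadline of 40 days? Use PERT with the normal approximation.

te_A = (8 + 4·10 + 12)/6 = 60/6 = 10; σ²_A = ((12−8)/6)² = 0.444
te_B = (1 + 4·3 + 17)/6 = 30/6 = 5; σ²_B = ((17−1)/6)² = 7.111
te_C = (9 + 4·14 + 31)/6 = 96/6 = 16; σ²_C = ((31−9)/6)² = 13.444
te_D = (12 + 4·14 + 22)/6 = 90/6 = 15; σ²_D = ((22−12)/6)² = 2.778
te_E = (2 + 4·4 + 12)/6 = 30/6 = 5; σ²_E = ((12−2)/6)² = 2.778
te_F = (1 + 4·3 + 11)/6 = 24/6 = 4; σ²_F = ((11−1)/6)² = 2.778
te_G = (4 + 4·8 + 12)/6 = 48/6 = 8; σ²_G = ((12−4)/6)² = 1.778
te_H = (3 + 4·7 + 11)/6 = 42/6 = 7; σ²_H = ((11−3)/6)² = 1.778

Forward pass:
ES_A = 0; EF_A = 10
ES_B = 0; EF_B = 5
ES_C = 5; EF_C = 5+16 = 21
ES_D = 5; EF_D = 5+15 = 20
ES_E = 10; EF_E = 10+5 = 15
ES_F = 21; EF_F = 21+4 = 25
ES_G = max(EF_D=20, EF_E=15) = 20; EF_G = 20+8 = 28
ES_H = max(EF_C=21, EF_E=15, EF_F=25, EF_G=28) = 28; EF_H = 28+7 = 35
Expected project duration μ = 35 days. Critical path: B → D → G → H.

Variance along critical path = 7.111 + 2.778 + 1.778 + 1.778 = 13.444; σ = √13.444 = 3.667 days.
Z = (40 − 35) / 3.667 = 1.364
P(T ≤ 40) = Φ(1.364) ≈ 0.914

0.914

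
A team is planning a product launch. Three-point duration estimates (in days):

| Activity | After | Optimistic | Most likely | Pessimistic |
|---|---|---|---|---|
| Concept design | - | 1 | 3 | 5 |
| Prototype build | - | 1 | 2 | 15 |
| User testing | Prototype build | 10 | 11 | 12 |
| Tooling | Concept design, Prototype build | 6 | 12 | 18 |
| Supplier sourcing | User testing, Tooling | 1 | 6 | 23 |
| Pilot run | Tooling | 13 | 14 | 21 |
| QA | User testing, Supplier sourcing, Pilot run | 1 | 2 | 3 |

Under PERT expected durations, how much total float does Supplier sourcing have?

7 days

te_Concept design = (1 + 4·3 + 5)/6 = 18/6 = 3
te_Prototype build = (1 + 4·2 + 15)/6 = 24/6 = 4
te_User testing = (10 + 4·11 + 12)/6 = 66/6 = 11
te_Tooling = (6 + 4·12 + 18)/6 = 72/6 = 12
te_Supplier sourcing = (1 + 4·6 + 23)/6 = 48/6 = 8
te_Pilot run = (13 + 4·14 + 21)/6 = 90/6 = 15
te_QA = (1 + 4·2 + 3)/6 = 12/6 = 2

Forward pass:
ES_Concept design = 0; EF_Concept design = 3
ES_Prototype build = 0; EF_Prototype build = 4
ES_User testing = 4; EF_User testing = 4+11 = 15
ES_Tooling = max(EF_Concept design=3, EF_Prototype build=4) = 4; EF_Tooling = 4+12 = 16
ES_Supplier sourcing = max(EF_User testing=15, EF_Tooling=16) = 16; EF_Supplier sourcing = 16+8 = 24
ES_Pilot run = 16; EF_Pilot run = 16+15 = 31
ES_QA = max(EF_User testing=15, EF_Supplier sourcing=24, EF_Pilot run=31) = 31; EF_QA = 31+2 = 33
Expected project duration μ = 33 days. Critical path: Prototype build → Tooling → Pilot run → QA.

Backward pass:
LF_QA = 33; LS_QA = 33−2 = 31
LF_Pilot run = LS_QA = 31; LS_Pilot run = 31−15 = 16
LF_Supplier sourcing = LS_QA = 31; LS_Supplier sourcing = 31−8 = 23
LF_Tooling = min(LS_Supplier sourcing=23, LS_Pilot run=16) = 16; LS_Tooling = 16−12 = 4
LF_User testing = min(LS_Supplier sourcing=23, LS_QA=31) = 23; LS_User testing = 23−11 = 12
LF_Prototype build = min(LS_User testing=12, LS_Tooling=4) = 4; LS_Prototype build = 4−4 = 0
LF_Concept design = LS_Tooling = 4; LS_Concept design = 4−3 = 1
Slack_Supplier sourcing = LS_Supplier sourcing − ES_Supplier sourcing = 23 − 16 = 7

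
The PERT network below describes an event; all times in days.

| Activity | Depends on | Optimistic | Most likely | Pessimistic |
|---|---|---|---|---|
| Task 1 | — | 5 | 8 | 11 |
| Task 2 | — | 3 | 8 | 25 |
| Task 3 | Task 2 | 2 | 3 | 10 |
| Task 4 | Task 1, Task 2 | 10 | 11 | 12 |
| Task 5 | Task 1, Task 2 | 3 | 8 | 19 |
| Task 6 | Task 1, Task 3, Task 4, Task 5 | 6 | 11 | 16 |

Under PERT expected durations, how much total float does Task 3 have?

7 days

te_Task 1 = (5 + 4·8 + 11)/6 = 48/6 = 8
te_Task 2 = (3 + 4·8 + 25)/6 = 60/6 = 10
te_Task 3 = (2 + 4·3 + 10)/6 = 24/6 = 4
te_Task 4 = (10 + 4·11 + 12)/6 = 66/6 = 11
te_Task 5 = (3 + 4·8 + 19)/6 = 54/6 = 9
te_Task 6 = (6 + 4·11 + 16)/6 = 66/6 = 11

Forward pass:
ES_Task 1 = 0; EF_Task 1 = 8
ES_Task 2 = 0; EF_Task 2 = 10
ES_Task 3 = 10; EF_Task 3 = 10+4 = 14
ES_Task 4 = max(EF_Task 1=8, EF_Task 2=10) = 10; EF_Task 4 = 10+11 = 21
ES_Task 5 = max(EF_Task 1=8, EF_Task 2=10) = 10; EF_Task 5 = 10+9 = 19
ES_Task 6 = max(EF_Task 1=8, EF_Task 3=14, EF_Task 4=21, EF_Task 5=19) = 21; EF_Task 6 = 21+11 = 32
Expected project duration μ = 32 days. Critical path: Task 2 → Task 4 → Task 6.

Backward pass:
LF_Task 6 = 32; LS_Task 6 = 32−11 = 21
LF_Task 5 = LS_Task 6 = 21; LS_Task 5 = 21−9 = 12
LF_Task 4 = LS_Task 6 = 21; LS_Task 4 = 21−11 = 10
LF_Task 3 = LS_Task 6 = 21; LS_Task 3 = 21−4 = 17
LF_Task 2 = min(LS_Task 3=17, LS_Task 4=10, LS_Task 5=12) = 10; LS_Task 2 = 10−10 = 0
LF_Task 1 = min(LS_Task 4=10, LS_Task 5=12, LS_Task 6=21) = 10; LS_Task 1 = 10−8 = 2
Slack_Task 3 = LS_Task 3 − ES_Task 3 = 17 − 10 = 7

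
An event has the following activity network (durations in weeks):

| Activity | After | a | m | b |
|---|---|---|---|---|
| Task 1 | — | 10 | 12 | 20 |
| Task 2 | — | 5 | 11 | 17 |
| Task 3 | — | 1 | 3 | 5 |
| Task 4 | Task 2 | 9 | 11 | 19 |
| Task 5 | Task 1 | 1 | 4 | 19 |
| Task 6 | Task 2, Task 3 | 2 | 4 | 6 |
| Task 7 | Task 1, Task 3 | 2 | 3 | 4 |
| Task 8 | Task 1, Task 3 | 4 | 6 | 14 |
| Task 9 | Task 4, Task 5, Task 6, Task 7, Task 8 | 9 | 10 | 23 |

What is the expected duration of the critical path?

te_Task 1 = (10 + 4·12 + 20)/6 = 78/6 = 13
te_Task 2 = (5 + 4·11 + 17)/6 = 66/6 = 11
te_Task 3 = (1 + 4·3 + 5)/6 = 18/6 = 3
te_Task 4 = (9 + 4·11 + 19)/6 = 72/6 = 12
te_Task 5 = (1 + 4·4 + 19)/6 = 36/6 = 6
te_Task 6 = (2 + 4·4 + 6)/6 = 24/6 = 4
te_Task 7 = (2 + 4·3 + 4)/6 = 18/6 = 3
te_Task 8 = (4 + 4·6 + 14)/6 = 42/6 = 7
te_Task 9 = (9 + 4·10 + 23)/6 = 72/6 = 12

Forward pass:
ES_Task 1 = 0; EF_Task 1 = 13
ES_Task 2 = 0; EF_Task 2 = 11
ES_Task 3 = 0; EF_Task 3 = 3
ES_Task 4 = 11; EF_Task 4 = 11+12 = 23
ES_Task 5 = 13; EF_Task 5 = 13+6 = 19
ES_Task 6 = max(EF_Task 2=11, EF_Task 3=3) = 11; EF_Task 6 = 11+4 = 15
ES_Task 7 = max(EF_Task 1=13, EF_Task 3=3) = 13; EF_Task 7 = 13+3 = 16
ES_Task 8 = max(EF_Task 1=13, EF_Task 3=3) = 13; EF_Task 8 = 13+7 = 20
ES_Task 9 = max(EF_Task 4=23, EF_Task 5=19, EF_Task 6=15, EF_Task 7=16, EF_Task 8=20) = 23; EF_Task 9 = 23+12 = 35
Expected project duration μ = 35 weeks. Critical path: Task 2 → Task 4 → Task 9.

35 weeks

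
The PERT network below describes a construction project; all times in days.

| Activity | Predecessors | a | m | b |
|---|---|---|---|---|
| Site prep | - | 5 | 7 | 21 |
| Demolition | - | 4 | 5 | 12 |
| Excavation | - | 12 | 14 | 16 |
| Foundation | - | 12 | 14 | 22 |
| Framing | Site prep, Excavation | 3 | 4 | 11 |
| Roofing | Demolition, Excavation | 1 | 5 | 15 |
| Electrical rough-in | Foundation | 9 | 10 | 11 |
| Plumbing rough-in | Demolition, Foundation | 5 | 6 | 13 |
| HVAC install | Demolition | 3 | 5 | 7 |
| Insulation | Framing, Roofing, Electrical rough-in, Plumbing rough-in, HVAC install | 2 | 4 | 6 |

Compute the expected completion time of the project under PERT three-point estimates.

te_Site prep = (5 + 4·7 + 21)/6 = 54/6 = 9
te_Demolition = (4 + 4·5 + 12)/6 = 36/6 = 6
te_Excavation = (12 + 4·14 + 16)/6 = 84/6 = 14
te_Foundation = (12 + 4·14 + 22)/6 = 90/6 = 15
te_Framing = (3 + 4·4 + 11)/6 = 30/6 = 5
te_Roofing = (1 + 4·5 + 15)/6 = 36/6 = 6
te_Electrical rough-in = (9 + 4·10 + 11)/6 = 60/6 = 10
te_Plumbing rough-in = (5 + 4·6 + 13)/6 = 42/6 = 7
te_HVAC install = (3 + 4·5 + 7)/6 = 30/6 = 5
te_Insulation = (2 + 4·4 + 6)/6 = 24/6 = 4

Forward pass:
ES_Site prep = 0; EF_Site prep = 9
ES_Demolition = 0; EF_Demolition = 6
ES_Excavation = 0; EF_Excavation = 14
ES_Foundation = 0; EF_Foundation = 15
ES_Framing = max(EF_Site prep=9, EF_Excavation=14) = 14; EF_Framing = 14+5 = 19
ES_Roofing = max(EF_Demolition=6, EF_Excavation=14) = 14; EF_Roofing = 14+6 = 20
ES_Electrical rough-in = 15; EF_Electrical rough-in = 15+10 = 25
ES_Plumbing rough-in = max(EF_Demolition=6, EF_Foundation=15) = 15; EF_Plumbing rough-in = 15+7 = 22
ES_HVAC install = 6; EF_HVAC install = 6+5 = 11
ES_Insulation = max(EF_Framing=19, EF_Roofing=20, EF_Electrical rough-in=25, EF_Plumbing rough-in=22, EF_HVAC install=11) = 25; EF_Insulation = 25+4 = 29
Expected project duration μ = 29 days. Critical path: Foundation → Electrical rough-in → Insulation.

29 days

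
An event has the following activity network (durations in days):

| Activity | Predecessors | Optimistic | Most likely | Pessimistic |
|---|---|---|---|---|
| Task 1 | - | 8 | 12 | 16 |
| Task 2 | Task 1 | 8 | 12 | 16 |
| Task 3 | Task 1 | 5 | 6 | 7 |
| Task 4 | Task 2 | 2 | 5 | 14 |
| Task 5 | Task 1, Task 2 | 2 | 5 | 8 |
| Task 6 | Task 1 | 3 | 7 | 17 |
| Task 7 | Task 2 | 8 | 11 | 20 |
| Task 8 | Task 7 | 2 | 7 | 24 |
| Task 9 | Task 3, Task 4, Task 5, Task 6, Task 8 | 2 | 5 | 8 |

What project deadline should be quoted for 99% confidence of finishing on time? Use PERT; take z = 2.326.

60.9 days

te_Task 1 = (8 + 4·12 + 16)/6 = 72/6 = 12; σ²_Task 1 = ((16−8)/6)² = 1.778
te_Task 2 = (8 + 4·12 + 16)/6 = 72/6 = 12; σ²_Task 2 = ((16−8)/6)² = 1.778
te_Task 3 = (5 + 4·6 + 7)/6 = 36/6 = 6; σ²_Task 3 = ((7−5)/6)² = 0.111
te_Task 4 = (2 + 4·5 + 14)/6 = 36/6 = 6; σ²_Task 4 = ((14−2)/6)² = 4.000
te_Task 5 = (2 + 4·5 + 8)/6 = 30/6 = 5; σ²_Task 5 = ((8−2)/6)² = 1.000
te_Task 6 = (3 + 4·7 + 17)/6 = 48/6 = 8; σ²_Task 6 = ((17−3)/6)² = 5.444
te_Task 7 = (8 + 4·11 + 20)/6 = 72/6 = 12; σ²_Task 7 = ((20−8)/6)² = 4.000
te_Task 8 = (2 + 4·7 + 24)/6 = 54/6 = 9; σ²_Task 8 = ((24−2)/6)² = 13.444
te_Task 9 = (2 + 4·5 + 8)/6 = 30/6 = 5; σ²_Task 9 = ((8−2)/6)² = 1.000

Forward pass:
ES_Task 1 = 0; EF_Task 1 = 12
ES_Task 2 = 12; EF_Task 2 = 12+12 = 24
ES_Task 3 = 12; EF_Task 3 = 12+6 = 18
ES_Task 4 = 24; EF_Task 4 = 24+6 = 30
ES_Task 5 = max(EF_Task 1=12, EF_Task 2=24) = 24; EF_Task 5 = 24+5 = 29
ES_Task 6 = 12; EF_Task 6 = 12+8 = 20
ES_Task 7 = 24; EF_Task 7 = 24+12 = 36
ES_Task 8 = 36; EF_Task 8 = 36+9 = 45
ES_Task 9 = max(EF_Task 3=18, EF_Task 4=30, EF_Task 5=29, EF_Task 6=20, EF_Task 8=45) = 45; EF_Task 9 = 45+5 = 50
Expected project duration μ = 50 days. Critical path: Task 1 → Task 2 → Task 7 → Task 8 → Task 9.

Variance along critical path = 1.778 + 1.778 + 4.000 + 13.444 + 1.000 = 22.000; σ = 4.690 days.
D = μ + z·σ = 50 + 2.326·4.690 = 60.9 days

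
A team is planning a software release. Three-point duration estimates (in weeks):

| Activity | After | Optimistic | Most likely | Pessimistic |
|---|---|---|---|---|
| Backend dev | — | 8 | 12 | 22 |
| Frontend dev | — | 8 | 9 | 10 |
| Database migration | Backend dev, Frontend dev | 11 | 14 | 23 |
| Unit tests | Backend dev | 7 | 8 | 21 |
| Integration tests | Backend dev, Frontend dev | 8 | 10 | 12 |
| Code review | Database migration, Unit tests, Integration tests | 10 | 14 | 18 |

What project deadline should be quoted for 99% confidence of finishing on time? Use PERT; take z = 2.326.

te_Backend dev = (8 + 4·12 + 22)/6 = 78/6 = 13; σ²_Backend dev = ((22−8)/6)² = 5.444
te_Frontend dev = (8 + 4·9 + 10)/6 = 54/6 = 9; σ²_Frontend dev = ((10−8)/6)² = 0.111
te_Database migration = (11 + 4·14 + 23)/6 = 90/6 = 15; σ²_Database migration = ((23−11)/6)² = 4.000
te_Unit tests = (7 + 4·8 + 21)/6 = 60/6 = 10; σ²_Unit tests = ((21−7)/6)² = 5.444
te_Integration tests = (8 + 4·10 + 12)/6 = 60/6 = 10; σ²_Integration tests = ((12−8)/6)² = 0.444
te_Code review = (10 + 4·14 + 18)/6 = 84/6 = 14; σ²_Code review = ((18−10)/6)² = 1.778

Forward pass:
ES_Backend dev = 0; EF_Backend dev = 13
ES_Frontend dev = 0; EF_Frontend dev = 9
ES_Database migration = max(EF_Backend dev=13, EF_Frontend dev=9) = 13; EF_Database migration = 13+15 = 28
ES_Unit tests = 13; EF_Unit tests = 13+10 = 23
ES_Integration tests = max(EF_Backend dev=13, EF_Frontend dev=9) = 13; EF_Integration tests = 13+10 = 23
ES_Code review = max(EF_Database migration=28, EF_Unit tests=23, EF_Integration tests=23) = 28; EF_Code review = 28+14 = 42
Expected project duration μ = 42 weeks. Critical path: Backend dev → Database migration → Code review.

Variance along critical path = 5.444 + 4.000 + 1.778 = 11.222; σ = 3.350 weeks.
D = μ + z·σ = 42 + 2.326·3.350 = 49.8 weeks

49.8 weeks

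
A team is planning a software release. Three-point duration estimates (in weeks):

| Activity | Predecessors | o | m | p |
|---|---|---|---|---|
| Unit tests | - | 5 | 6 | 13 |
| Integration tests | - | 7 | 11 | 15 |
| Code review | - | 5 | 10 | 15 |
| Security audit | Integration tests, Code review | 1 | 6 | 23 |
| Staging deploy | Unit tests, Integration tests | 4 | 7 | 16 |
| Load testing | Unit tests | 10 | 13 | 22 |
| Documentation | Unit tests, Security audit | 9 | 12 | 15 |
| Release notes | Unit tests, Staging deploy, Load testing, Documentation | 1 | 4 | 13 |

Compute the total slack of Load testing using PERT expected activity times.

te_Unit tests = (5 + 4·6 + 13)/6 = 42/6 = 7
te_Integration tests = (7 + 4·11 + 15)/6 = 66/6 = 11
te_Code review = (5 + 4·10 + 15)/6 = 60/6 = 10
te_Security audit = (1 + 4·6 + 23)/6 = 48/6 = 8
te_Staging deploy = (4 + 4·7 + 16)/6 = 48/6 = 8
te_Load testing = (10 + 4·13 + 22)/6 = 84/6 = 14
te_Documentation = (9 + 4·12 + 15)/6 = 72/6 = 12
te_Release notes = (1 + 4·4 + 13)/6 = 30/6 = 5

Forward pass:
ES_Unit tests = 0; EF_Unit tests = 7
ES_Integration tests = 0; EF_Integration tests = 11
ES_Code review = 0; EF_Code review = 10
ES_Security audit = max(EF_Integration tests=11, EF_Code review=10) = 11; EF_Security audit = 11+8 = 19
ES_Staging deploy = max(EF_Unit tests=7, EF_Integration tests=11) = 11; EF_Staging deploy = 11+8 = 19
ES_Load testing = 7; EF_Load testing = 7+14 = 21
ES_Documentation = max(EF_Unit tests=7, EF_Security audit=19) = 19; EF_Documentation = 19+12 = 31
ES_Release notes = max(EF_Unit tests=7, EF_Staging deploy=19, EF_Load testing=21, EF_Documentation=31) = 31; EF_Release notes = 31+5 = 36
Expected project duration μ = 36 weeks. Critical path: Integration tests → Security audit → Documentation → Release notes.

Backward pass:
LF_Release notes = 36; LS_Release notes = 36−5 = 31
LF_Documentation = LS_Release notes = 31; LS_Documentation = 31−12 = 19
LF_Load testing = LS_Release notes = 31; LS_Load testing = 31−14 = 17
LF_Staging deploy = LS_Release notes = 31; LS_Staging deploy = 31−8 = 23
LF_Security audit = LS_Documentation = 19; LS_Security audit = 19−8 = 11
LF_Code review = LS_Security audit = 11; LS_Code review = 11−10 = 1
LF_Integration tests = min(LS_Security audit=11, LS_Staging deploy=23) = 11; LS_Integration tests = 11−11 = 0
LF_Unit tests = min(LS_Staging deploy=23, LS_Load testing=17, LS_Documentation=19, LS_Release notes=31) = 17; LS_Unit tests = 17−7 = 10
Slack_Load testing = LS_Load testing − ES_Load testing = 17 − 7 = 10

10 weeks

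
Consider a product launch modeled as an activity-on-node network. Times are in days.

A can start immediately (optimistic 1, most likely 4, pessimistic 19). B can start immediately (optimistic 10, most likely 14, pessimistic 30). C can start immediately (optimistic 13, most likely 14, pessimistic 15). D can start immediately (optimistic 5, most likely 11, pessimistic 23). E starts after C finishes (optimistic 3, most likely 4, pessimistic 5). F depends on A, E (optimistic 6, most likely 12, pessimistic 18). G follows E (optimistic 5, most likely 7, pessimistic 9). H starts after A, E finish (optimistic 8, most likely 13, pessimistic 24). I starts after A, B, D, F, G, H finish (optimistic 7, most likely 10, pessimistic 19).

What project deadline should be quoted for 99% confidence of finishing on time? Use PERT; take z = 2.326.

50.8 days

te_A = (1 + 4·4 + 19)/6 = 36/6 = 6; σ²_A = ((19−1)/6)² = 9.000
te_B = (10 + 4·14 + 30)/6 = 96/6 = 16; σ²_B = ((30−10)/6)² = 11.111
te_C = (13 + 4·14 + 15)/6 = 84/6 = 14; σ²_C = ((15−13)/6)² = 0.111
te_D = (5 + 4·11 + 23)/6 = 72/6 = 12; σ²_D = ((23−5)/6)² = 9.000
te_E = (3 + 4·4 + 5)/6 = 24/6 = 4; σ²_E = ((5−3)/6)² = 0.111
te_F = (6 + 4·12 + 18)/6 = 72/6 = 12; σ²_F = ((18−6)/6)² = 4.000
te_G = (5 + 4·7 + 9)/6 = 42/6 = 7; σ²_G = ((9−5)/6)² = 0.444
te_H = (8 + 4·13 + 24)/6 = 84/6 = 14; σ²_H = ((24−8)/6)² = 7.111
te_I = (7 + 4·10 + 19)/6 = 66/6 = 11; σ²_I = ((19−7)/6)² = 4.000

Forward pass:
ES_A = 0; EF_A = 6
ES_B = 0; EF_B = 16
ES_C = 0; EF_C = 14
ES_D = 0; EF_D = 12
ES_E = 14; EF_E = 14+4 = 18
ES_F = max(EF_A=6, EF_E=18) = 18; EF_F = 18+12 = 30
ES_G = 18; EF_G = 18+7 = 25
ES_H = max(EF_A=6, EF_E=18) = 18; EF_H = 18+14 = 32
ES_I = max(EF_A=6, EF_B=16, EF_D=12, EF_F=30, EF_G=25, EF_H=32) = 32; EF_I = 32+11 = 43
Expected project duration μ = 43 days. Critical path: C → E → H → I.

Variance along critical path = 0.111 + 0.111 + 7.111 + 4.000 = 11.333; σ = 3.367 days.
D = μ + z·σ = 43 + 2.326·3.367 = 50.8 days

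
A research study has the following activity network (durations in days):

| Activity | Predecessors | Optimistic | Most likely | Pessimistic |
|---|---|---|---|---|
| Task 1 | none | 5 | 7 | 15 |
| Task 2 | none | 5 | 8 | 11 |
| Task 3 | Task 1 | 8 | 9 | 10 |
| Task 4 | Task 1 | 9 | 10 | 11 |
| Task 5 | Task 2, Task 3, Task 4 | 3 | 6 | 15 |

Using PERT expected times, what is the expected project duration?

te_Task 1 = (5 + 4·7 + 15)/6 = 48/6 = 8
te_Task 2 = (5 + 4·8 + 11)/6 = 48/6 = 8
te_Task 3 = (8 + 4·9 + 10)/6 = 54/6 = 9
te_Task 4 = (9 + 4·10 + 11)/6 = 60/6 = 10
te_Task 5 = (3 + 4·6 + 15)/6 = 42/6 = 7

Forward pass:
ES_Task 1 = 0; EF_Task 1 = 8
ES_Task 2 = 0; EF_Task 2 = 8
ES_Task 3 = 8; EF_Task 3 = 8+9 = 17
ES_Task 4 = 8; EF_Task 4 = 8+10 = 18
ES_Task 5 = max(EF_Task 2=8, EF_Task 3=17, EF_Task 4=18) = 18; EF_Task 5 = 18+7 = 25
Expected project duration μ = 25 days. Critical path: Task 1 → Task 4 → Task 5.

25 days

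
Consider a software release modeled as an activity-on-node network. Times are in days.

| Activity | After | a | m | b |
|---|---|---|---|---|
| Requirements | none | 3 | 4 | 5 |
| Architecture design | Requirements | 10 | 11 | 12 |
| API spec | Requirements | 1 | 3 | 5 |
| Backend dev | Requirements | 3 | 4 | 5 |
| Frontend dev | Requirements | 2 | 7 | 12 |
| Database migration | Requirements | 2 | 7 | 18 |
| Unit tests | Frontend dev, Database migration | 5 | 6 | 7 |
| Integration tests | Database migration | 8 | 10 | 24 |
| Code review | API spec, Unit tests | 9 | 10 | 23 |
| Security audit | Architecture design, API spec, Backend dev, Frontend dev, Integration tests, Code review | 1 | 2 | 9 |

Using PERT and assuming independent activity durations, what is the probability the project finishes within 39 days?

0.942

te_Requirements = (3 + 4·4 + 5)/6 = 24/6 = 4; σ²_Requirements = ((5−3)/6)² = 0.111
te_Architecture design = (10 + 4·11 + 12)/6 = 66/6 = 11; σ²_Architecture design = ((12−10)/6)² = 0.111
te_API spec = (1 + 4·3 + 5)/6 = 18/6 = 3; σ²_API spec = ((5−1)/6)² = 0.444
te_Backend dev = (3 + 4·4 + 5)/6 = 24/6 = 4; σ²_Backend dev = ((5−3)/6)² = 0.111
te_Frontend dev = (2 + 4·7 + 12)/6 = 42/6 = 7; σ²_Frontend dev = ((12−2)/6)² = 2.778
te_Database migration = (2 + 4·7 + 18)/6 = 48/6 = 8; σ²_Database migration = ((18−2)/6)² = 7.111
te_Unit tests = (5 + 4·6 + 7)/6 = 36/6 = 6; σ²_Unit tests = ((7−5)/6)² = 0.111
te_Integration tests = (8 + 4·10 + 24)/6 = 72/6 = 12; σ²_Integration tests = ((24−8)/6)² = 7.111
te_Code review = (9 + 4·10 + 23)/6 = 72/6 = 12; σ²_Code review = ((23−9)/6)² = 5.444
te_Security audit = (1 + 4·2 + 9)/6 = 18/6 = 3; σ²_Security audit = ((9−1)/6)² = 1.778

Forward pass:
ES_Requirements = 0; EF_Requirements = 4
ES_Architecture design = 4; EF_Architecture design = 4+11 = 15
ES_API spec = 4; EF_API spec = 4+3 = 7
ES_Backend dev = 4; EF_Backend dev = 4+4 = 8
ES_Frontend dev = 4; EF_Frontend dev = 4+7 = 11
ES_Database migration = 4; EF_Database migration = 4+8 = 12
ES_Unit tests = max(EF_Frontend dev=11, EF_Database migration=12) = 12; EF_Unit tests = 12+6 = 18
ES_Integration tests = 12; EF_Integration tests = 12+12 = 24
ES_Code review = max(EF_API spec=7, EF_Unit tests=18) = 18; EF_Code review = 18+12 = 30
ES_Security audit = max(EF_Architecture design=15, EF_API spec=7, EF_Backend dev=8, EF_Frontend dev=11, EF_Integration tests=24, EF_Code review=30) = 30; EF_Security audit = 30+3 = 33
Expected project duration μ = 33 days. Critical path: Requirements → Database migration → Unit tests → Code review → Security audit.

Variance along critical path = 0.111 + 7.111 + 0.111 + 5.444 + 1.778 = 14.556; σ = √14.556 = 3.815 days.
Z = (39 − 33) / 3.815 = 1.573
P(T ≤ 39) = Φ(1.573) ≈ 0.942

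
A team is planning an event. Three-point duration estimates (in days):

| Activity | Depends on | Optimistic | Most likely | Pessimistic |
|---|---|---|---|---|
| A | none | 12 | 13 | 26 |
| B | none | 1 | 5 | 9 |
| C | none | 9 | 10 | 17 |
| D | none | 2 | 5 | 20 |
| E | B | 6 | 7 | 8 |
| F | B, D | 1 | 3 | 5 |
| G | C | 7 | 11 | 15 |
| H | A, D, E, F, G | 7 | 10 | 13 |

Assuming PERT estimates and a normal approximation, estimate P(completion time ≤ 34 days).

te_A = (12 + 4·13 + 26)/6 = 90/6 = 15; σ²_A = ((26−12)/6)² = 5.444
te_B = (1 + 4·5 + 9)/6 = 30/6 = 5; σ²_B = ((9−1)/6)² = 1.778
te_C = (9 + 4·10 + 17)/6 = 66/6 = 11; σ²_C = ((17−9)/6)² = 1.778
te_D = (2 + 4·5 + 20)/6 = 42/6 = 7; σ²_D = ((20−2)/6)² = 9.000
te_E = (6 + 4·7 + 8)/6 = 42/6 = 7; σ²_E = ((8−6)/6)² = 0.111
te_F = (1 + 4·3 + 5)/6 = 18/6 = 3; σ²_F = ((5−1)/6)² = 0.444
te_G = (7 + 4·11 + 15)/6 = 66/6 = 11; σ²_G = ((15−7)/6)² = 1.778
te_H = (7 + 4·10 + 13)/6 = 60/6 = 10; σ²_H = ((13−7)/6)² = 1.000

Forward pass:
ES_A = 0; EF_A = 15
ES_B = 0; EF_B = 5
ES_C = 0; EF_C = 11
ES_D = 0; EF_D = 7
ES_E = 5; EF_E = 5+7 = 12
ES_F = max(EF_B=5, EF_D=7) = 7; EF_F = 7+3 = 10
ES_G = 11; EF_G = 11+11 = 22
ES_H = max(EF_A=15, EF_D=7, EF_E=12, EF_F=10, EF_G=22) = 22; EF_H = 22+10 = 32
Expected project duration μ = 32 days. Critical path: C → G → H.

Variance along critical path = 1.778 + 1.778 + 1.000 = 4.556; σ = √4.556 = 2.134 days.
Z = (34 − 32) / 2.134 = 0.937
P(T ≤ 34) = Φ(0.937) ≈ 0.826

0.826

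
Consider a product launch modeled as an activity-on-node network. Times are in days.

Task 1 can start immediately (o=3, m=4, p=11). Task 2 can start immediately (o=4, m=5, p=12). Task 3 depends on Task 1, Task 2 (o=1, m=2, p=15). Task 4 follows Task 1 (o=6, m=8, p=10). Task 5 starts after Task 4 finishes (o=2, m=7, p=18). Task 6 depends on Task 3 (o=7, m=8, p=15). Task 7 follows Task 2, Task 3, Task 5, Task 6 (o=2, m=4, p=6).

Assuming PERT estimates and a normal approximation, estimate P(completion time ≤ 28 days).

0.831

te_Task 1 = (3 + 4·4 + 11)/6 = 30/6 = 5; σ²_Task 1 = ((11−3)/6)² = 1.778
te_Task 2 = (4 + 4·5 + 12)/6 = 36/6 = 6; σ²_Task 2 = ((12−4)/6)² = 1.778
te_Task 3 = (1 + 4·2 + 15)/6 = 24/6 = 4; σ²_Task 3 = ((15−1)/6)² = 5.444
te_Task 4 = (6 + 4·8 + 10)/6 = 48/6 = 8; σ²_Task 4 = ((10−6)/6)² = 0.444
te_Task 5 = (2 + 4·7 + 18)/6 = 48/6 = 8; σ²_Task 5 = ((18−2)/6)² = 7.111
te_Task 6 = (7 + 4·8 + 15)/6 = 54/6 = 9; σ²_Task 6 = ((15−7)/6)² = 1.778
te_Task 7 = (2 + 4·4 + 6)/6 = 24/6 = 4; σ²_Task 7 = ((6−2)/6)² = 0.444

Forward pass:
ES_Task 1 = 0; EF_Task 1 = 5
ES_Task 2 = 0; EF_Task 2 = 6
ES_Task 3 = max(EF_Task 1=5, EF_Task 2=6) = 6; EF_Task 3 = 6+4 = 10
ES_Task 4 = 5; EF_Task 4 = 5+8 = 13
ES_Task 5 = 13; EF_Task 5 = 13+8 = 21
ES_Task 6 = 10; EF_Task 6 = 10+9 = 19
ES_Task 7 = max(EF_Task 2=6, EF_Task 3=10, EF_Task 5=21, EF_Task 6=19) = 21; EF_Task 7 = 21+4 = 25
Expected project duration μ = 25 days. Critical path: Task 1 → Task 4 → Task 5 → Task 7.

Variance along critical path = 1.778 + 0.444 + 7.111 + 0.444 = 9.778; σ = √9.778 = 3.127 days.
Z = (28 − 25) / 3.127 = 0.959
P(T ≤ 28) = Φ(0.959) ≈ 0.831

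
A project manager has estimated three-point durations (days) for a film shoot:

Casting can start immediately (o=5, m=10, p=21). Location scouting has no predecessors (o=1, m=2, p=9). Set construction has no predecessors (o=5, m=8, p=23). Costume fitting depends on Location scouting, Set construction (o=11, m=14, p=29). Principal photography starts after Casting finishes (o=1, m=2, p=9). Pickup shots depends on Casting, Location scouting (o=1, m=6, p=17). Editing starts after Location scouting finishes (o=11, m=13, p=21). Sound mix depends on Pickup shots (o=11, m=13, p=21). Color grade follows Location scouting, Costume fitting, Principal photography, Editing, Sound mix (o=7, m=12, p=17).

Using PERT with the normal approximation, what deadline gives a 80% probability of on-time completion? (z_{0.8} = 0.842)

47.7 days

te_Casting = (5 + 4·10 + 21)/6 = 66/6 = 11; σ²_Casting = ((21−5)/6)² = 7.111
te_Location scouting = (1 + 4·2 + 9)/6 = 18/6 = 3; σ²_Location scouting = ((9−1)/6)² = 1.778
te_Set construction = (5 + 4·8 + 23)/6 = 60/6 = 10; σ²_Set construction = ((23−5)/6)² = 9.000
te_Costume fitting = (11 + 4·14 + 29)/6 = 96/6 = 16; σ²_Costume fitting = ((29−11)/6)² = 9.000
te_Principal photography = (1 + 4·2 + 9)/6 = 18/6 = 3; σ²_Principal photography = ((9−1)/6)² = 1.778
te_Pickup shots = (1 + 4·6 + 17)/6 = 42/6 = 7; σ²_Pickup shots = ((17−1)/6)² = 7.111
te_Editing = (11 + 4·13 + 21)/6 = 84/6 = 14; σ²_Editing = ((21−11)/6)² = 2.778
te_Sound mix = (11 + 4·13 + 21)/6 = 84/6 = 14; σ²_Sound mix = ((21−11)/6)² = 2.778
te_Color grade = (7 + 4·12 + 17)/6 = 72/6 = 12; σ²_Color grade = ((17−7)/6)² = 2.778

Forward pass:
ES_Casting = 0; EF_Casting = 11
ES_Location scouting = 0; EF_Location scouting = 3
ES_Set construction = 0; EF_Set construction = 10
ES_Costume fitting = max(EF_Location scouting=3, EF_Set construction=10) = 10; EF_Costume fitting = 10+16 = 26
ES_Principal photography = 11; EF_Principal photography = 11+3 = 14
ES_Pickup shots = max(EF_Casting=11, EF_Location scouting=3) = 11; EF_Pickup shots = 11+7 = 18
ES_Editing = 3; EF_Editing = 3+14 = 17
ES_Sound mix = 18; EF_Sound mix = 18+14 = 32
ES_Color grade = max(EF_Location scouting=3, EF_Costume fitting=26, EF_Principal photography=14, EF_Editing=17, EF_Sound mix=32) = 32; EF_Color grade = 32+12 = 44
Expected project duration μ = 44 days. Critical path: Casting → Pickup shots → Sound mix → Color grade.

Variance along critical path = 7.111 + 7.111 + 2.778 + 2.778 = 19.778; σ = 4.447 days.
D = μ + z·σ = 44 + 0.842·4.447 = 47.7 days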